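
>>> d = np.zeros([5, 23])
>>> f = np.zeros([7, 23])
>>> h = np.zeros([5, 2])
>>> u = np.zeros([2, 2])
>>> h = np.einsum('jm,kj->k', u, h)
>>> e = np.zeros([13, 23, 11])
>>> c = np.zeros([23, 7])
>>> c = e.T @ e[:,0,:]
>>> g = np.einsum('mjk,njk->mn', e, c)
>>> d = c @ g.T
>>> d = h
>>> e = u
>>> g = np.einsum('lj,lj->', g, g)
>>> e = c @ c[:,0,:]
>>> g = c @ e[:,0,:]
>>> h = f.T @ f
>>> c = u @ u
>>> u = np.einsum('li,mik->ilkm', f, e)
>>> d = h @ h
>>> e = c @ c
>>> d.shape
(23, 23)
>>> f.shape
(7, 23)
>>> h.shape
(23, 23)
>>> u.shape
(23, 7, 11, 11)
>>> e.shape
(2, 2)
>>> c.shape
(2, 2)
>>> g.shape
(11, 23, 11)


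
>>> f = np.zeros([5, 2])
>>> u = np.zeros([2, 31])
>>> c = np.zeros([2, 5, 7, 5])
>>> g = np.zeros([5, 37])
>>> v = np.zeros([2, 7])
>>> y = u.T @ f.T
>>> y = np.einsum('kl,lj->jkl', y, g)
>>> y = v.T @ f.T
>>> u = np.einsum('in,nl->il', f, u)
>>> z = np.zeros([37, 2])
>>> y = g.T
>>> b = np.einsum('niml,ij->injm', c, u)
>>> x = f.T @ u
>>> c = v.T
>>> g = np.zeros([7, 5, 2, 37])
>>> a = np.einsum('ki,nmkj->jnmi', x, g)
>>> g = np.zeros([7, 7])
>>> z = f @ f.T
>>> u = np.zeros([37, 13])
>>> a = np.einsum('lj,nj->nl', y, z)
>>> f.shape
(5, 2)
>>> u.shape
(37, 13)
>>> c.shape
(7, 2)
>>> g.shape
(7, 7)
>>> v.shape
(2, 7)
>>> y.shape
(37, 5)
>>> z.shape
(5, 5)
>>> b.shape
(5, 2, 31, 7)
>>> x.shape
(2, 31)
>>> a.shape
(5, 37)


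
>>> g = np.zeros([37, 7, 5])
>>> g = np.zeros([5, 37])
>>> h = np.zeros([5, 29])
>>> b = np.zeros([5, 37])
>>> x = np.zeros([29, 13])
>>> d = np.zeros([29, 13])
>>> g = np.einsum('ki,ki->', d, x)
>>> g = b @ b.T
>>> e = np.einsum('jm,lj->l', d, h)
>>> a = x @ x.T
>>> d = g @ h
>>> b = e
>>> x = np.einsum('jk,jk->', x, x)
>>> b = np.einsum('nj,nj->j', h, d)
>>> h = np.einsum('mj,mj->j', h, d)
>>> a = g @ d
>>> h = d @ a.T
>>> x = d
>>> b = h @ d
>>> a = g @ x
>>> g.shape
(5, 5)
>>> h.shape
(5, 5)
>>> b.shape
(5, 29)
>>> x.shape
(5, 29)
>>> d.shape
(5, 29)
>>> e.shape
(5,)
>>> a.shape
(5, 29)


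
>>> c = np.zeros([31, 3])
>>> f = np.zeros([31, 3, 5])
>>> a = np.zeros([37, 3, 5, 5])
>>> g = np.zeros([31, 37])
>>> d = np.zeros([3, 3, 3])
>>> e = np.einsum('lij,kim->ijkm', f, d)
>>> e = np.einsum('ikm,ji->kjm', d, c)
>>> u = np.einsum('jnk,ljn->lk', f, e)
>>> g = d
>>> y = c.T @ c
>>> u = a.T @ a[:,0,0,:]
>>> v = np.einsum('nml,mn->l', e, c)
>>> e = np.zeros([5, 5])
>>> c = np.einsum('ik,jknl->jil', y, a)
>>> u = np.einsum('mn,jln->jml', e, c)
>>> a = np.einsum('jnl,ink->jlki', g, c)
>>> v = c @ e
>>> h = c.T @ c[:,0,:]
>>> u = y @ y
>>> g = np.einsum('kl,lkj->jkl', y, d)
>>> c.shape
(37, 3, 5)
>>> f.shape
(31, 3, 5)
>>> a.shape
(3, 3, 5, 37)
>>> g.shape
(3, 3, 3)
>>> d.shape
(3, 3, 3)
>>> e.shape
(5, 5)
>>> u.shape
(3, 3)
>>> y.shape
(3, 3)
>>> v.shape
(37, 3, 5)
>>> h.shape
(5, 3, 5)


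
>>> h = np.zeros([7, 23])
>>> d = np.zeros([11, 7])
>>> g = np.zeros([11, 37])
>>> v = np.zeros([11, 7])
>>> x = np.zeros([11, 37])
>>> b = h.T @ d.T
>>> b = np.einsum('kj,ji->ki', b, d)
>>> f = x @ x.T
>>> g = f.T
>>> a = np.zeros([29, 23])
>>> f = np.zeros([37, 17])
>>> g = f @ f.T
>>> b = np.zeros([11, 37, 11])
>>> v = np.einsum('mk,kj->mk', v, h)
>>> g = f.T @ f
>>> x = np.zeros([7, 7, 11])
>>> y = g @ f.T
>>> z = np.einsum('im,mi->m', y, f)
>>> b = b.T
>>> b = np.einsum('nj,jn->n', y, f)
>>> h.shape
(7, 23)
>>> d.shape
(11, 7)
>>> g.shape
(17, 17)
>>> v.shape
(11, 7)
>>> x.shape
(7, 7, 11)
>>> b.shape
(17,)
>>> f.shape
(37, 17)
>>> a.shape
(29, 23)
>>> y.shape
(17, 37)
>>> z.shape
(37,)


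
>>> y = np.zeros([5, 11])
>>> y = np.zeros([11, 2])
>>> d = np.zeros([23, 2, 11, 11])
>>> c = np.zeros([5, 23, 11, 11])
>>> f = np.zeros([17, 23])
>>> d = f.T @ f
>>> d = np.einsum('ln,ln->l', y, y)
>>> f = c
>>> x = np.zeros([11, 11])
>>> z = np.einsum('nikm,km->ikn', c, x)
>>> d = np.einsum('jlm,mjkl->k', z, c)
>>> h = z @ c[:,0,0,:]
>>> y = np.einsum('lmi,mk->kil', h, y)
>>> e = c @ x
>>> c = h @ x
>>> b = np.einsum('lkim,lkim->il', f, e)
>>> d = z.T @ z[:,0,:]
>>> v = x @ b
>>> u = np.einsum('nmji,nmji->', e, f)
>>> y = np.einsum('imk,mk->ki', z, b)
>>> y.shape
(5, 23)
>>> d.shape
(5, 11, 5)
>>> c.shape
(23, 11, 11)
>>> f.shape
(5, 23, 11, 11)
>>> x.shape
(11, 11)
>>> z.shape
(23, 11, 5)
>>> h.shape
(23, 11, 11)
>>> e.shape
(5, 23, 11, 11)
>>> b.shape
(11, 5)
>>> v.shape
(11, 5)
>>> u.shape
()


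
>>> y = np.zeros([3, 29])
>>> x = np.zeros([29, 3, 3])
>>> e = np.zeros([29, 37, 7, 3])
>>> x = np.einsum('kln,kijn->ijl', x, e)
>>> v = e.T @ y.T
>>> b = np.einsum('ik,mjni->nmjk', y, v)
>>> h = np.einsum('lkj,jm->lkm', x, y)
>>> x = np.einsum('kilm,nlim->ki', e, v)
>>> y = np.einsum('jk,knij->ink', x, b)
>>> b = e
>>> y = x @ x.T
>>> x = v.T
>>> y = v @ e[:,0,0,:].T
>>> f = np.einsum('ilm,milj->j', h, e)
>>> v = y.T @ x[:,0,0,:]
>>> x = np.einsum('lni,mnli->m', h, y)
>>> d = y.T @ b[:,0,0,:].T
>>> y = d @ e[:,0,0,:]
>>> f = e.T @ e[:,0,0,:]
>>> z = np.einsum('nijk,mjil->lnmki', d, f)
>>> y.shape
(29, 37, 7, 3)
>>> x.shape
(3,)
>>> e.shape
(29, 37, 7, 3)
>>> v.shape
(29, 37, 7, 3)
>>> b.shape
(29, 37, 7, 3)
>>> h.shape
(37, 7, 29)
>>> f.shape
(3, 7, 37, 3)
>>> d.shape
(29, 37, 7, 29)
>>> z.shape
(3, 29, 3, 29, 37)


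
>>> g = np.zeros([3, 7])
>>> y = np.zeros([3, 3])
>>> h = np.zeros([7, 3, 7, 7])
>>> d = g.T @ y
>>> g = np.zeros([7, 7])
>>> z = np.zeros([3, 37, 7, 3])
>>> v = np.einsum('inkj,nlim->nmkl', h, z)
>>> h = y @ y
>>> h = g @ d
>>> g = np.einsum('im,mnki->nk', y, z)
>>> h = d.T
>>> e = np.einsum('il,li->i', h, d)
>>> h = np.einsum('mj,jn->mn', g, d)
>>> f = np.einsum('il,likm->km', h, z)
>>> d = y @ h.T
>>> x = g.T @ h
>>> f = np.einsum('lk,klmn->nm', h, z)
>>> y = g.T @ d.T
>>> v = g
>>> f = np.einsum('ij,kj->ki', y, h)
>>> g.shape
(37, 7)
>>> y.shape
(7, 3)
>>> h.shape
(37, 3)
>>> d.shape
(3, 37)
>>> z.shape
(3, 37, 7, 3)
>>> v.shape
(37, 7)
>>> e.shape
(3,)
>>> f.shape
(37, 7)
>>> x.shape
(7, 3)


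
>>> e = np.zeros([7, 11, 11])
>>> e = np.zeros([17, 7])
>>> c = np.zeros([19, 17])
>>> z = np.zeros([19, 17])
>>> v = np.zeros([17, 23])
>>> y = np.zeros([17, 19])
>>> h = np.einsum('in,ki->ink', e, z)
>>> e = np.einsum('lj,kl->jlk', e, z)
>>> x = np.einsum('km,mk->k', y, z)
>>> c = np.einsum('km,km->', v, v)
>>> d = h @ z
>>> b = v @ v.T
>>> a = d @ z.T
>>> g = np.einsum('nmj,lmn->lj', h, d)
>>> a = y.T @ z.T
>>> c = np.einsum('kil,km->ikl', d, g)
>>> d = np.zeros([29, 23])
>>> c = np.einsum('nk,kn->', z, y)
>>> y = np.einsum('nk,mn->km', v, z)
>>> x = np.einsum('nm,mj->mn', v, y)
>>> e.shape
(7, 17, 19)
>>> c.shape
()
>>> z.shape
(19, 17)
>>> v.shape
(17, 23)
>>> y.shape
(23, 19)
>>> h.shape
(17, 7, 19)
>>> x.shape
(23, 17)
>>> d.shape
(29, 23)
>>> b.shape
(17, 17)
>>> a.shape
(19, 19)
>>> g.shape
(17, 19)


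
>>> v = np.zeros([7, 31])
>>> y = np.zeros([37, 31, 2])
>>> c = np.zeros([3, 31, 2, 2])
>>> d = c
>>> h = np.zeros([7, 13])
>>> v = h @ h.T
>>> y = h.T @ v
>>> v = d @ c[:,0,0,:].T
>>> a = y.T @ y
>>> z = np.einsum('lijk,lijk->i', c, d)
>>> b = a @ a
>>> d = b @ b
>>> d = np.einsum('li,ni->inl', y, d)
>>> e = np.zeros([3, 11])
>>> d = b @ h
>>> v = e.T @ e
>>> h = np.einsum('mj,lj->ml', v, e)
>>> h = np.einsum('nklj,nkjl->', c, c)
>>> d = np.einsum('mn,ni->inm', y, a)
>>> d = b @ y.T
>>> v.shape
(11, 11)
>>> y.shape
(13, 7)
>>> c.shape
(3, 31, 2, 2)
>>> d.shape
(7, 13)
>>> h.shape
()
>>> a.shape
(7, 7)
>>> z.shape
(31,)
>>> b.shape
(7, 7)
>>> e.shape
(3, 11)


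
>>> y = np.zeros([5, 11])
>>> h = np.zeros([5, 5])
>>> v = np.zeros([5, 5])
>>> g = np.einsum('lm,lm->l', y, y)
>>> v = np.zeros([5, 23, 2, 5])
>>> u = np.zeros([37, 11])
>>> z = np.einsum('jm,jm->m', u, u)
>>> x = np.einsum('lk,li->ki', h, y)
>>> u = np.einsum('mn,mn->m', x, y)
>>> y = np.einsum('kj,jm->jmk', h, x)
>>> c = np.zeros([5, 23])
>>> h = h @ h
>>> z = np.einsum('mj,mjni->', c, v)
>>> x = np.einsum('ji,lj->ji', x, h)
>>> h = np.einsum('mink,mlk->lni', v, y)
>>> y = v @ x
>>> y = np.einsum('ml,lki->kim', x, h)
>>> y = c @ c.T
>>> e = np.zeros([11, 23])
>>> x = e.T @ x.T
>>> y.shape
(5, 5)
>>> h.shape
(11, 2, 23)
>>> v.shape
(5, 23, 2, 5)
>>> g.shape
(5,)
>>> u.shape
(5,)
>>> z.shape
()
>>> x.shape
(23, 5)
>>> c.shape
(5, 23)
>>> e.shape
(11, 23)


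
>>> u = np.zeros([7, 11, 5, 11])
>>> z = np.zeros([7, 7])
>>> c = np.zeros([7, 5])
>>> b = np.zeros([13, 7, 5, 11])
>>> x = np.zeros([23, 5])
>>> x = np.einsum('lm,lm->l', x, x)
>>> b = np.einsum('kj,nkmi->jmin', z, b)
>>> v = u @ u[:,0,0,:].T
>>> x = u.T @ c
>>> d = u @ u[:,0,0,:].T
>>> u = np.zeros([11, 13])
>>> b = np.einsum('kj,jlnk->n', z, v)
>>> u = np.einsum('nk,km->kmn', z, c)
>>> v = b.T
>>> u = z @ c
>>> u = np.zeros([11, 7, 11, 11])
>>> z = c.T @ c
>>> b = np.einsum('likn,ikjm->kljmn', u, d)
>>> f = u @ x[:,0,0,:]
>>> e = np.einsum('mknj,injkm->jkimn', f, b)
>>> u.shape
(11, 7, 11, 11)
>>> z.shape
(5, 5)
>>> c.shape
(7, 5)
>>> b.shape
(11, 11, 5, 7, 11)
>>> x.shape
(11, 5, 11, 5)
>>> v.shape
(5,)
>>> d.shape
(7, 11, 5, 7)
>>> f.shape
(11, 7, 11, 5)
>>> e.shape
(5, 7, 11, 11, 11)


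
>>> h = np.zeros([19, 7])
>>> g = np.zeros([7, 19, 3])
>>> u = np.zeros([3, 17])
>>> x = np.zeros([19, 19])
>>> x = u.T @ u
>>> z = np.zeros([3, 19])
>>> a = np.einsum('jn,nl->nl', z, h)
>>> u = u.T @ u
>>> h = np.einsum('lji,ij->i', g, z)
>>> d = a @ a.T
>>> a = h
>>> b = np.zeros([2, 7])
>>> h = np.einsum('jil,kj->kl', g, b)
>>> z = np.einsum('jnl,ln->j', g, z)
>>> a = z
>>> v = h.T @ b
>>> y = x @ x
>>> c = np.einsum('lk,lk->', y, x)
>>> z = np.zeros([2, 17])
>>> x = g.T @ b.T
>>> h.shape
(2, 3)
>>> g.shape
(7, 19, 3)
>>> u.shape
(17, 17)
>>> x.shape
(3, 19, 2)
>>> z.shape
(2, 17)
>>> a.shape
(7,)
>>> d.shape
(19, 19)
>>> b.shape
(2, 7)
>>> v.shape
(3, 7)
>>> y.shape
(17, 17)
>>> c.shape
()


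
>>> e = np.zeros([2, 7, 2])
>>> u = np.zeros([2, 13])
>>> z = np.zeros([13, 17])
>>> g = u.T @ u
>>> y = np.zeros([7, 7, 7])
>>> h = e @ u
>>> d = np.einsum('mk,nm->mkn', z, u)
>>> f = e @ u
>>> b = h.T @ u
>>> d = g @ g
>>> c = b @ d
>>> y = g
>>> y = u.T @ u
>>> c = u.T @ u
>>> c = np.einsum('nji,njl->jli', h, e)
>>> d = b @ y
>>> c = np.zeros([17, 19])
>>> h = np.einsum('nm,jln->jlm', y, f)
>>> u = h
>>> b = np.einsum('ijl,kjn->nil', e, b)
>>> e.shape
(2, 7, 2)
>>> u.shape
(2, 7, 13)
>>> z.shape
(13, 17)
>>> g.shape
(13, 13)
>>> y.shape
(13, 13)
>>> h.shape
(2, 7, 13)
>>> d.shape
(13, 7, 13)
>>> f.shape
(2, 7, 13)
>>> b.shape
(13, 2, 2)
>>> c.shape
(17, 19)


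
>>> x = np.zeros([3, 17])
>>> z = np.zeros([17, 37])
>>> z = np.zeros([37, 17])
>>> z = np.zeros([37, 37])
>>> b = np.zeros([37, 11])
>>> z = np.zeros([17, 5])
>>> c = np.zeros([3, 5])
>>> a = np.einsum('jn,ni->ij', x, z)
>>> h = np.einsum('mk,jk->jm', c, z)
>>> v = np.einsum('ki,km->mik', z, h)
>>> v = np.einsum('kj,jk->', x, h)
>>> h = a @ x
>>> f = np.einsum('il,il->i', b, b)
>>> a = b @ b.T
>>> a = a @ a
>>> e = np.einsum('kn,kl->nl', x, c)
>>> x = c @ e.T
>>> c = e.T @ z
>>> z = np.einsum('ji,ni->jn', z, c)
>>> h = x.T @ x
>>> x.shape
(3, 17)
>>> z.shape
(17, 5)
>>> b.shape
(37, 11)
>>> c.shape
(5, 5)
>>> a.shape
(37, 37)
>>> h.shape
(17, 17)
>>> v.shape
()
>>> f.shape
(37,)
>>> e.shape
(17, 5)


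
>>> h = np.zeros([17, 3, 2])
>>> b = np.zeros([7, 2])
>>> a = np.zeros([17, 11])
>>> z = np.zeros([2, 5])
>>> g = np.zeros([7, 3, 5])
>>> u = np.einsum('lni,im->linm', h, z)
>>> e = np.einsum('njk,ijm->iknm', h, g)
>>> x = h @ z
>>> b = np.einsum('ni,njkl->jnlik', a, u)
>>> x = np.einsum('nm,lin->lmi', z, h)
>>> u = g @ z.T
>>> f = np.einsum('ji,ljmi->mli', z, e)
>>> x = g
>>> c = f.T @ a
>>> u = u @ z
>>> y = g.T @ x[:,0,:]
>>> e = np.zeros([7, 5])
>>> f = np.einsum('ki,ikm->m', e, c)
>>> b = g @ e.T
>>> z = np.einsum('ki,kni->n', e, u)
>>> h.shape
(17, 3, 2)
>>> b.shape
(7, 3, 7)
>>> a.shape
(17, 11)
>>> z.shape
(3,)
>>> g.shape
(7, 3, 5)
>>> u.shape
(7, 3, 5)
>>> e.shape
(7, 5)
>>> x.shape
(7, 3, 5)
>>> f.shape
(11,)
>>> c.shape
(5, 7, 11)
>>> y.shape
(5, 3, 5)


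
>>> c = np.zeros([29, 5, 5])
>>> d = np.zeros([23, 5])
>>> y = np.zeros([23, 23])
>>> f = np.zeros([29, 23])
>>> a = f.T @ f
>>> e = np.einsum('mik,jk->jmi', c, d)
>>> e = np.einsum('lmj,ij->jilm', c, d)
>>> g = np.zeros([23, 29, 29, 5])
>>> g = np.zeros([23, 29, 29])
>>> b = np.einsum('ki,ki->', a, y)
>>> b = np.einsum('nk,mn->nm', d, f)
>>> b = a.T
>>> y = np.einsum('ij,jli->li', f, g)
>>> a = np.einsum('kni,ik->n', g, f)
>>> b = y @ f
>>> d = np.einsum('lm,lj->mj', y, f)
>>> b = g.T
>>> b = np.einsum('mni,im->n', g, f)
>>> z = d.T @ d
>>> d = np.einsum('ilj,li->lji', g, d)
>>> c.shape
(29, 5, 5)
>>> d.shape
(29, 29, 23)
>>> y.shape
(29, 29)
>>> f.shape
(29, 23)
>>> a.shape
(29,)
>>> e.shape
(5, 23, 29, 5)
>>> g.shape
(23, 29, 29)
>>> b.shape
(29,)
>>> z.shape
(23, 23)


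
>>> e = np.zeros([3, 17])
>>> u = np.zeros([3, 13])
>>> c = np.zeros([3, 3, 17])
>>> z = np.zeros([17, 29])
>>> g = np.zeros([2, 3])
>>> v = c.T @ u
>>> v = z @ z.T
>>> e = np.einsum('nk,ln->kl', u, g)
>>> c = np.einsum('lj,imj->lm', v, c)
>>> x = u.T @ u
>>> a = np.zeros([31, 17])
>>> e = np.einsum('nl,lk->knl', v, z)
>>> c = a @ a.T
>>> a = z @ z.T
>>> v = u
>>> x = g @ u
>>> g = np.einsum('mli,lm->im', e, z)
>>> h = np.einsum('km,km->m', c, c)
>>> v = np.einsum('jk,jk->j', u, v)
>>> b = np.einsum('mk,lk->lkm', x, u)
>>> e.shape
(29, 17, 17)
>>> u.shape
(3, 13)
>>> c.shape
(31, 31)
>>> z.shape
(17, 29)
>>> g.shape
(17, 29)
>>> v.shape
(3,)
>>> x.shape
(2, 13)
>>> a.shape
(17, 17)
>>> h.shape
(31,)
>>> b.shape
(3, 13, 2)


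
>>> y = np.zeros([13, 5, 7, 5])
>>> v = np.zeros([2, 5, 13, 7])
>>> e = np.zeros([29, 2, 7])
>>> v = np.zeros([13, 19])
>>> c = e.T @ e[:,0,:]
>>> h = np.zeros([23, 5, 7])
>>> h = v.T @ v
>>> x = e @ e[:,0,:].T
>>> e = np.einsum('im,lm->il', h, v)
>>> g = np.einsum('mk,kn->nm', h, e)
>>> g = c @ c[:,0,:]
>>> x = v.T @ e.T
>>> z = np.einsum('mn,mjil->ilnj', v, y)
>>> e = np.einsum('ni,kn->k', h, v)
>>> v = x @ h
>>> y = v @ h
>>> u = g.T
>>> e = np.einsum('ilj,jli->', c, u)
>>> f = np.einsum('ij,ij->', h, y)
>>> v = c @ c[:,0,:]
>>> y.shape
(19, 19)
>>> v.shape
(7, 2, 7)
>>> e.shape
()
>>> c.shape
(7, 2, 7)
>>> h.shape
(19, 19)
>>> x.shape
(19, 19)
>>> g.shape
(7, 2, 7)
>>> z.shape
(7, 5, 19, 5)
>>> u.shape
(7, 2, 7)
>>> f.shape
()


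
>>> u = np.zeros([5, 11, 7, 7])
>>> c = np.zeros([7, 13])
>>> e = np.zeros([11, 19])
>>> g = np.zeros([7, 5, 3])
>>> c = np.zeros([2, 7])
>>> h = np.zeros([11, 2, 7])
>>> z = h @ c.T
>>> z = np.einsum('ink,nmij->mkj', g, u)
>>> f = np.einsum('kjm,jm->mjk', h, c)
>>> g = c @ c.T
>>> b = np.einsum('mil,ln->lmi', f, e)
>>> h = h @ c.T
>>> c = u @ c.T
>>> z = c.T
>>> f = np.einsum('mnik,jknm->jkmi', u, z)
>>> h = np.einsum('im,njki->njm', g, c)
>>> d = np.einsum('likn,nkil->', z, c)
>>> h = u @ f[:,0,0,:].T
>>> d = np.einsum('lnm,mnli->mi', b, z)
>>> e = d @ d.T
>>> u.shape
(5, 11, 7, 7)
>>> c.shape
(5, 11, 7, 2)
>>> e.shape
(2, 2)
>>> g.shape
(2, 2)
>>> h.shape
(5, 11, 7, 2)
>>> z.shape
(2, 7, 11, 5)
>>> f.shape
(2, 7, 5, 7)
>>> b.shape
(11, 7, 2)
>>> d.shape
(2, 5)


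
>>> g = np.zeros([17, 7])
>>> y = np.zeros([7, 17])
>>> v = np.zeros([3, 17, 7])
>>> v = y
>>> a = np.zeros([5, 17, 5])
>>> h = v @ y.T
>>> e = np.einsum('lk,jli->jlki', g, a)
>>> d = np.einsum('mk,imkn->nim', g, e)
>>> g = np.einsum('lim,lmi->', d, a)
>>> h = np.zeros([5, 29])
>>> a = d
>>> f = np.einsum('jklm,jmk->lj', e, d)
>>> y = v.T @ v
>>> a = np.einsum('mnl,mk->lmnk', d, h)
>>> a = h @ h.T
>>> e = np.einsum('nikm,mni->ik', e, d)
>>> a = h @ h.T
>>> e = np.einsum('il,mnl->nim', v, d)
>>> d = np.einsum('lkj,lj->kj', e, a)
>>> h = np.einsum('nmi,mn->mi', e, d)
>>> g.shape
()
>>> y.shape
(17, 17)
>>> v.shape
(7, 17)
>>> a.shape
(5, 5)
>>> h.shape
(7, 5)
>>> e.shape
(5, 7, 5)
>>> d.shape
(7, 5)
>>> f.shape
(7, 5)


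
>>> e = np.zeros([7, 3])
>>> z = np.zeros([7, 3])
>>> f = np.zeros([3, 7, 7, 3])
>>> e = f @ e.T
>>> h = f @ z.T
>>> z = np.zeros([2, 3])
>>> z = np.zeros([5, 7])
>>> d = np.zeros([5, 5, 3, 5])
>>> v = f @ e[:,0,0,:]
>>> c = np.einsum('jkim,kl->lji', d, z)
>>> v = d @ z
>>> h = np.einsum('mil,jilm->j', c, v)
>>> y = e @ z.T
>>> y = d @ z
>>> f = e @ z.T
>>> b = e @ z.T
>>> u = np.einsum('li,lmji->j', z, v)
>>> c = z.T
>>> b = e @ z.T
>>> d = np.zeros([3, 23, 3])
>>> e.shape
(3, 7, 7, 7)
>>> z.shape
(5, 7)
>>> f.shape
(3, 7, 7, 5)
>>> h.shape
(5,)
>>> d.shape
(3, 23, 3)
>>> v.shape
(5, 5, 3, 7)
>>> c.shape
(7, 5)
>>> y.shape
(5, 5, 3, 7)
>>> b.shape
(3, 7, 7, 5)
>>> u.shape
(3,)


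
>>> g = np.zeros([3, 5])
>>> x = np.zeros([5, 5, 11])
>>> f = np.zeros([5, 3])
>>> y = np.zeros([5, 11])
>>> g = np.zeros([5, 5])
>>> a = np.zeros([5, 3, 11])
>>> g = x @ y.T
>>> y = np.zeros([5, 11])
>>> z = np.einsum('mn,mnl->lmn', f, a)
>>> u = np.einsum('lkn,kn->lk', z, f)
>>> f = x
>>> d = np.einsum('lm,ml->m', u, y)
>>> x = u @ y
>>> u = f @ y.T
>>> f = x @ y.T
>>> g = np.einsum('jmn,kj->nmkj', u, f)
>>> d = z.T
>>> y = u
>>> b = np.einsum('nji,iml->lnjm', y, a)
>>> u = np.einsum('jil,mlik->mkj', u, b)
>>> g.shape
(5, 5, 11, 5)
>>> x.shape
(11, 11)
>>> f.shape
(11, 5)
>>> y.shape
(5, 5, 5)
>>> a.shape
(5, 3, 11)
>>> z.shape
(11, 5, 3)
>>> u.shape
(11, 3, 5)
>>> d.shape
(3, 5, 11)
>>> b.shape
(11, 5, 5, 3)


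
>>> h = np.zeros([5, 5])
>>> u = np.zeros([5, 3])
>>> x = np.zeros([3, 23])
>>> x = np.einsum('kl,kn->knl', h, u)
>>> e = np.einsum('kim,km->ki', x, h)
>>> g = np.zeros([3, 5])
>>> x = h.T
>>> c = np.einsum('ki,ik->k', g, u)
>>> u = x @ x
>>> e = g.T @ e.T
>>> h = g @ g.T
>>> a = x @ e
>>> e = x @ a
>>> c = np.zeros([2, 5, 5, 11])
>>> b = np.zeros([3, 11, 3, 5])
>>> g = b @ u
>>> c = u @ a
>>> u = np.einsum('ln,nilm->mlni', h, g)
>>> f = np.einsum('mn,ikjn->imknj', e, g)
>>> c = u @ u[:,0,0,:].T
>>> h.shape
(3, 3)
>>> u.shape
(5, 3, 3, 11)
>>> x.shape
(5, 5)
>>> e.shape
(5, 5)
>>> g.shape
(3, 11, 3, 5)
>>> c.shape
(5, 3, 3, 5)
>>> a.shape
(5, 5)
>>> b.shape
(3, 11, 3, 5)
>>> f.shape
(3, 5, 11, 5, 3)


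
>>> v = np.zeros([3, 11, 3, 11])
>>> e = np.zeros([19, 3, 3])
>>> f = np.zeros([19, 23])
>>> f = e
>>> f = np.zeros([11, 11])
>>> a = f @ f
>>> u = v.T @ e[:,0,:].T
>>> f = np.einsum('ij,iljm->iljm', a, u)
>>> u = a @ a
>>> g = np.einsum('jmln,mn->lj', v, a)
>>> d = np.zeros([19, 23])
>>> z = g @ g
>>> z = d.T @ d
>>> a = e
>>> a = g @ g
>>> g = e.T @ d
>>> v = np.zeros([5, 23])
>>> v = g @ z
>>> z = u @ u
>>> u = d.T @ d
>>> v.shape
(3, 3, 23)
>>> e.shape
(19, 3, 3)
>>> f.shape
(11, 3, 11, 19)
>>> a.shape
(3, 3)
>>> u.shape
(23, 23)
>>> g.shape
(3, 3, 23)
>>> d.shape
(19, 23)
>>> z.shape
(11, 11)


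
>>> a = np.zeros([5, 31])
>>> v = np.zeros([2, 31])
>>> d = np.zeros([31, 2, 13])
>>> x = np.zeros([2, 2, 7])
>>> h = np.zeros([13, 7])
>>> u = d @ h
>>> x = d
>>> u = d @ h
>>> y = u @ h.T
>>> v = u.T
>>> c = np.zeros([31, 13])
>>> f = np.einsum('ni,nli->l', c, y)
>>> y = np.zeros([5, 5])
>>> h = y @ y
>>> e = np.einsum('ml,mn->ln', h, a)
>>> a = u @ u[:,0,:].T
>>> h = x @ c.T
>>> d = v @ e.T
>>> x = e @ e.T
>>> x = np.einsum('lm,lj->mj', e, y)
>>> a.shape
(31, 2, 31)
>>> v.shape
(7, 2, 31)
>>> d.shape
(7, 2, 5)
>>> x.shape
(31, 5)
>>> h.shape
(31, 2, 31)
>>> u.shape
(31, 2, 7)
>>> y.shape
(5, 5)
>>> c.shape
(31, 13)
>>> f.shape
(2,)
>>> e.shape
(5, 31)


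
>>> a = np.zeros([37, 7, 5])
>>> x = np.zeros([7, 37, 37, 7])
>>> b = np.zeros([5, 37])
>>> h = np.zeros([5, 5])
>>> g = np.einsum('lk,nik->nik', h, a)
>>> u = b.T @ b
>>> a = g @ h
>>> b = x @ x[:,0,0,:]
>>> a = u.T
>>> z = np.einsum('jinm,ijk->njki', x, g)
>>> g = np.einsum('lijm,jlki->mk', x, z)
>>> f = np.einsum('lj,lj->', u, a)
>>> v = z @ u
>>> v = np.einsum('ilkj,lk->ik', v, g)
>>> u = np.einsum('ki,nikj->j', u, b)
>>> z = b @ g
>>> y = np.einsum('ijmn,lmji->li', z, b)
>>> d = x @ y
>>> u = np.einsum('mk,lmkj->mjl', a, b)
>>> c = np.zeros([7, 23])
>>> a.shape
(37, 37)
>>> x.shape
(7, 37, 37, 7)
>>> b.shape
(7, 37, 37, 7)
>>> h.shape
(5, 5)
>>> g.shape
(7, 5)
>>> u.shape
(37, 7, 7)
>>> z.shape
(7, 37, 37, 5)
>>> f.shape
()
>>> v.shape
(37, 5)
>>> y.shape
(7, 7)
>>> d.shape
(7, 37, 37, 7)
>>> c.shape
(7, 23)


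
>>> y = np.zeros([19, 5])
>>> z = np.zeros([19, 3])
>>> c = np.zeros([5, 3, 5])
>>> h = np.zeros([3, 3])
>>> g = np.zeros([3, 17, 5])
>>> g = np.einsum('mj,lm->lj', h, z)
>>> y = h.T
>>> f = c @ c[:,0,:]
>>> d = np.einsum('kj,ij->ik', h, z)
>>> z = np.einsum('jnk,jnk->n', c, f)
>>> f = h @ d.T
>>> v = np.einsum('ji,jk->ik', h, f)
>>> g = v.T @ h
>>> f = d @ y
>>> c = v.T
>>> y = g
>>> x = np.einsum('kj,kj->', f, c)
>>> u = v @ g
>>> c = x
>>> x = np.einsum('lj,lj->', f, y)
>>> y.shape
(19, 3)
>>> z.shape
(3,)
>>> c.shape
()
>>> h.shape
(3, 3)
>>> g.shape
(19, 3)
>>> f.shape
(19, 3)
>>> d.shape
(19, 3)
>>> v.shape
(3, 19)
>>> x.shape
()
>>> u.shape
(3, 3)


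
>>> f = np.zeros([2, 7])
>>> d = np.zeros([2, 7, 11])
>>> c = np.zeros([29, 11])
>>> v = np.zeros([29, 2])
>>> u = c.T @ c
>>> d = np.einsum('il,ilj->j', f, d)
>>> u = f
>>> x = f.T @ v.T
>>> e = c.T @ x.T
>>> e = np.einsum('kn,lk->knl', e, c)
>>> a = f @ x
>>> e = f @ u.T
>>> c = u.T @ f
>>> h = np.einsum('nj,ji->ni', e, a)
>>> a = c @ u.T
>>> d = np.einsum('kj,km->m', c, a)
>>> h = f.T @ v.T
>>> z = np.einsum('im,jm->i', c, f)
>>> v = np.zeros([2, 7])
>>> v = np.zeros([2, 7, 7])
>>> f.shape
(2, 7)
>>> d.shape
(2,)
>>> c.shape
(7, 7)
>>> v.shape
(2, 7, 7)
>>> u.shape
(2, 7)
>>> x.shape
(7, 29)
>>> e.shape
(2, 2)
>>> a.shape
(7, 2)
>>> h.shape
(7, 29)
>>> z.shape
(7,)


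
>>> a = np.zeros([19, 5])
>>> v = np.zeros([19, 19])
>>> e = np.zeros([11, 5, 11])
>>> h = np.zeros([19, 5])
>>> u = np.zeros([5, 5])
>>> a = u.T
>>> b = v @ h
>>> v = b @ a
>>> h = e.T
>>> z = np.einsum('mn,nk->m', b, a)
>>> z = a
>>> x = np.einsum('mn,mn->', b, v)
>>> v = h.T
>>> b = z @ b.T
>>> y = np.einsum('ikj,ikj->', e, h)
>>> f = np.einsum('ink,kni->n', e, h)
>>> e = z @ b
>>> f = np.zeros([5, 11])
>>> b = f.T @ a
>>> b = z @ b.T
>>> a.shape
(5, 5)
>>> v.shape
(11, 5, 11)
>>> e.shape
(5, 19)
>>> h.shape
(11, 5, 11)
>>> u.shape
(5, 5)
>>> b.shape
(5, 11)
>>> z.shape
(5, 5)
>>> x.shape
()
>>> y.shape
()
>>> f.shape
(5, 11)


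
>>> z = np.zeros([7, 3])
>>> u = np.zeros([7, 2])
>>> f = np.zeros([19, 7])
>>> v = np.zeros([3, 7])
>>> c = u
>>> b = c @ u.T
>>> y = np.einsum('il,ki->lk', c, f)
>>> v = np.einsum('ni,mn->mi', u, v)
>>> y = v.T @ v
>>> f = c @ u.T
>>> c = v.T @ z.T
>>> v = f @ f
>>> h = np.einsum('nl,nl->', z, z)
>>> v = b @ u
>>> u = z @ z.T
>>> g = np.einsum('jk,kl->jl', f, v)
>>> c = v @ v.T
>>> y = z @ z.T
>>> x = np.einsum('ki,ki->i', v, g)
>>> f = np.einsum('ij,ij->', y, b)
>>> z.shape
(7, 3)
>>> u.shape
(7, 7)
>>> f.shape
()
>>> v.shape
(7, 2)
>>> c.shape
(7, 7)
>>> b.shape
(7, 7)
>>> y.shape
(7, 7)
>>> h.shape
()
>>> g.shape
(7, 2)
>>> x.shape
(2,)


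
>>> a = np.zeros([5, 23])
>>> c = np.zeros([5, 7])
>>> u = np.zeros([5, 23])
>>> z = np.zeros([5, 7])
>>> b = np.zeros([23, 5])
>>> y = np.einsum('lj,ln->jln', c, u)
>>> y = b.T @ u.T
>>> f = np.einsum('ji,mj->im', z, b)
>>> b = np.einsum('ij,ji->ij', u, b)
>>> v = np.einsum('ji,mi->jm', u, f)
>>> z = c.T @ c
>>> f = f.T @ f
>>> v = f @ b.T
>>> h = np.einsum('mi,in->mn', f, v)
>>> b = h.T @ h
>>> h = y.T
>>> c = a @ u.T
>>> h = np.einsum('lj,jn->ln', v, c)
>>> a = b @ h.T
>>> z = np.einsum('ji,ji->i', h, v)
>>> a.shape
(5, 23)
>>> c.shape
(5, 5)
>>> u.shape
(5, 23)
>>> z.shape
(5,)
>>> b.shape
(5, 5)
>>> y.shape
(5, 5)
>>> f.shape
(23, 23)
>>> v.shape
(23, 5)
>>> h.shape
(23, 5)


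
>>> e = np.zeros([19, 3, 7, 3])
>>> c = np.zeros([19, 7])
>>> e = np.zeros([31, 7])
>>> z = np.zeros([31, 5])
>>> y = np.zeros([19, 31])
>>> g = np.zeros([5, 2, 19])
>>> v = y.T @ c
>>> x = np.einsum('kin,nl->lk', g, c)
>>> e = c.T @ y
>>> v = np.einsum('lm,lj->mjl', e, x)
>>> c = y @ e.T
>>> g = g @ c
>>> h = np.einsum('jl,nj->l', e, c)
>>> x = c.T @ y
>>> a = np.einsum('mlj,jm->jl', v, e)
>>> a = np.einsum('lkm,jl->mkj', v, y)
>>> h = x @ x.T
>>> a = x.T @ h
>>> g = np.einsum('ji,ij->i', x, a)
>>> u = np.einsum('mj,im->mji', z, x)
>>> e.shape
(7, 31)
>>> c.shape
(19, 7)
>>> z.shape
(31, 5)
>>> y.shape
(19, 31)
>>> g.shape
(31,)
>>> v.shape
(31, 5, 7)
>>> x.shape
(7, 31)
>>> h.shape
(7, 7)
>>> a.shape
(31, 7)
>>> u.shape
(31, 5, 7)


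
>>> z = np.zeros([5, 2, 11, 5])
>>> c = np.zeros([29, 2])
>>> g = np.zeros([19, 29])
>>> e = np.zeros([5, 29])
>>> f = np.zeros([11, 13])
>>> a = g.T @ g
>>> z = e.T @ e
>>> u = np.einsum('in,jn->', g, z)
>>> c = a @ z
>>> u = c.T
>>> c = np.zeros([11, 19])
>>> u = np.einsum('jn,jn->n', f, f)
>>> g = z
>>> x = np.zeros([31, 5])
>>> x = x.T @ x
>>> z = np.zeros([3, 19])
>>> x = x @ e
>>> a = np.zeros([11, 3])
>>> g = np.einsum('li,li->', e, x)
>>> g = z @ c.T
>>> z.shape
(3, 19)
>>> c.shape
(11, 19)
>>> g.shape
(3, 11)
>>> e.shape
(5, 29)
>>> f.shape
(11, 13)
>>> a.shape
(11, 3)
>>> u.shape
(13,)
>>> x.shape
(5, 29)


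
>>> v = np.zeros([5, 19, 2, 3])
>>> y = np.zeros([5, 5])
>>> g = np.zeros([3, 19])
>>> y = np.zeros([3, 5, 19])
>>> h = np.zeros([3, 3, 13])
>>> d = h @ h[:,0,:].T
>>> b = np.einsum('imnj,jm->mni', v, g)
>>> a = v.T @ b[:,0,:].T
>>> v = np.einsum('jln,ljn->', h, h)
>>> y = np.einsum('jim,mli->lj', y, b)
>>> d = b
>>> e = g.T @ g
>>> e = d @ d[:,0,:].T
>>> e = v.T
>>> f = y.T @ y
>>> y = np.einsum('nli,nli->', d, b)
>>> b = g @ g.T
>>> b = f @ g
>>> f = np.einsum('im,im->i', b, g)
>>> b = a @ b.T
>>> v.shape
()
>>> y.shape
()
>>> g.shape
(3, 19)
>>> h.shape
(3, 3, 13)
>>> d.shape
(19, 2, 5)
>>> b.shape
(3, 2, 19, 3)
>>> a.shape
(3, 2, 19, 19)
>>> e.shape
()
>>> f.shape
(3,)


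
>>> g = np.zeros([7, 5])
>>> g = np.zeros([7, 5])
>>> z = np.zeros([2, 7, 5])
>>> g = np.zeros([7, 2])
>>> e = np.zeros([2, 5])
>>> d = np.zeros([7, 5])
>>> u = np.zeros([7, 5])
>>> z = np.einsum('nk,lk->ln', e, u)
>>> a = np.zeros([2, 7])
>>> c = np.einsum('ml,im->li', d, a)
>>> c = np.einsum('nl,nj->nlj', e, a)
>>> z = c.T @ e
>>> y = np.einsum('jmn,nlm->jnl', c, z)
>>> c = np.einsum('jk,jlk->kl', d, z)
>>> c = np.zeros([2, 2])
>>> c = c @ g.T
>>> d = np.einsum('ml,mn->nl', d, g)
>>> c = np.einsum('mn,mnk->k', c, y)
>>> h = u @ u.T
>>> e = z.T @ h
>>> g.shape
(7, 2)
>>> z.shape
(7, 5, 5)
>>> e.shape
(5, 5, 7)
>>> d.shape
(2, 5)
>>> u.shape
(7, 5)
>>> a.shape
(2, 7)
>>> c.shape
(5,)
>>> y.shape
(2, 7, 5)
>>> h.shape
(7, 7)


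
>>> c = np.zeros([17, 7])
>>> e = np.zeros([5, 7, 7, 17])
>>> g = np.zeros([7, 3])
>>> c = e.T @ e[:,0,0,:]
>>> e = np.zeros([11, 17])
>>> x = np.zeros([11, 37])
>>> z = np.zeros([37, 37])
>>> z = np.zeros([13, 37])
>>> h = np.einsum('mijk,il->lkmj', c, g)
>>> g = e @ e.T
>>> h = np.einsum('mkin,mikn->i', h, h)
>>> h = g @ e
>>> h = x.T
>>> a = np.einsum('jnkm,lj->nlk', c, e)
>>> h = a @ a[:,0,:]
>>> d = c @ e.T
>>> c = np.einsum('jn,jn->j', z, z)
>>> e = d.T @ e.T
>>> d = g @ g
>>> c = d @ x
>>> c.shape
(11, 37)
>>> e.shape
(11, 7, 7, 11)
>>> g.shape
(11, 11)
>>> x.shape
(11, 37)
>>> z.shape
(13, 37)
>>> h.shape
(7, 11, 7)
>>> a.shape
(7, 11, 7)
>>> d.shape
(11, 11)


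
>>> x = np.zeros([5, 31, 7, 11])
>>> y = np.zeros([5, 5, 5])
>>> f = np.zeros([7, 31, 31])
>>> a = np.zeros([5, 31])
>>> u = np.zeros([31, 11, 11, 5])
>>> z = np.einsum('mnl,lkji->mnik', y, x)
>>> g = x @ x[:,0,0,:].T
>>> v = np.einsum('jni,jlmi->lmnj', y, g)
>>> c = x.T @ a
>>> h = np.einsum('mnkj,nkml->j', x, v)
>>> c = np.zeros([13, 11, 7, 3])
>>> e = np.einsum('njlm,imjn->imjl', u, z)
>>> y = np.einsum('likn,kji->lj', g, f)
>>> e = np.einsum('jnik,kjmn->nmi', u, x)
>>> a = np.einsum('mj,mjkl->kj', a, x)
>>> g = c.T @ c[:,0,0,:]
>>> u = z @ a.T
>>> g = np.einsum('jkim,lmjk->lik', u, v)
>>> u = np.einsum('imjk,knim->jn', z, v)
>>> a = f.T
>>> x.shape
(5, 31, 7, 11)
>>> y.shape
(5, 31)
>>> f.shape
(7, 31, 31)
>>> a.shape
(31, 31, 7)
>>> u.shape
(11, 7)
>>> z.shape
(5, 5, 11, 31)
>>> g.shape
(31, 11, 5)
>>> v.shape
(31, 7, 5, 5)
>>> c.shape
(13, 11, 7, 3)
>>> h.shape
(11,)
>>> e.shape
(11, 7, 11)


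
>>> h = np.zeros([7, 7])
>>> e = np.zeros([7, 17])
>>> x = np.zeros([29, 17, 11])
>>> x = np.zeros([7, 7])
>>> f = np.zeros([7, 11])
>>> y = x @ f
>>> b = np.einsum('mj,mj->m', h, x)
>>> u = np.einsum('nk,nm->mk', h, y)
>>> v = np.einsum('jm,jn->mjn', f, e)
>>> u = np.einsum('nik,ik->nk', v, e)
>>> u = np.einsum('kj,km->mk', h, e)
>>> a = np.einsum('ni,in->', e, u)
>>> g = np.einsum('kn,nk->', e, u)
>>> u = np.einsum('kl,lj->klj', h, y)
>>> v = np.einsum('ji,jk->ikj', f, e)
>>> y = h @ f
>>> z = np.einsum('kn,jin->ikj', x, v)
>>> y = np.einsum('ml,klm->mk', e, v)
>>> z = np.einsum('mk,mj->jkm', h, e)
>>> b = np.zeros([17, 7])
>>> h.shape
(7, 7)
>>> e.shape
(7, 17)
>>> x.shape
(7, 7)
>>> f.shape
(7, 11)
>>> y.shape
(7, 11)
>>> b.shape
(17, 7)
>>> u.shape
(7, 7, 11)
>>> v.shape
(11, 17, 7)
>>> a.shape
()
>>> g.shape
()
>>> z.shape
(17, 7, 7)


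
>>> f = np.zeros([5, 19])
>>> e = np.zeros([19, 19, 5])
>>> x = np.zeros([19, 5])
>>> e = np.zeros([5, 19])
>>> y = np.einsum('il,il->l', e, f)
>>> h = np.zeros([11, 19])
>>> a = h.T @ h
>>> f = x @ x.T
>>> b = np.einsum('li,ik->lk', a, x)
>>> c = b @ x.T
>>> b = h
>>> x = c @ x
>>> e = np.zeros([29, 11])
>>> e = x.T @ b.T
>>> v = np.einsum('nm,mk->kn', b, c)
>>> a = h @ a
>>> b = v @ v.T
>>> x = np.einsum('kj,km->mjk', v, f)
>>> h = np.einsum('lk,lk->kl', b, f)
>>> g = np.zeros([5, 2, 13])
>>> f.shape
(19, 19)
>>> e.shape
(5, 11)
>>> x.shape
(19, 11, 19)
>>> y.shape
(19,)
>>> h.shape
(19, 19)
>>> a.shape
(11, 19)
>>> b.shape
(19, 19)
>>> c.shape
(19, 19)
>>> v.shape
(19, 11)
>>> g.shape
(5, 2, 13)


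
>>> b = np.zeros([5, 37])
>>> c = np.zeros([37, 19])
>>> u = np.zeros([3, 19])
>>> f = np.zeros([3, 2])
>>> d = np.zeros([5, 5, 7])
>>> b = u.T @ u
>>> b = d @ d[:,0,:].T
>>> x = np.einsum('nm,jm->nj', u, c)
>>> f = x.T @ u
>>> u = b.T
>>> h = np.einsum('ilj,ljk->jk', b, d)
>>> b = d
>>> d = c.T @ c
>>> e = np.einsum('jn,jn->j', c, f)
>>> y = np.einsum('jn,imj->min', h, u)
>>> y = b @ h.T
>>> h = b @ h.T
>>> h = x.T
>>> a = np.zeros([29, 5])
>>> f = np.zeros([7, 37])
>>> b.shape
(5, 5, 7)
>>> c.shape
(37, 19)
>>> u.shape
(5, 5, 5)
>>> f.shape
(7, 37)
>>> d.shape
(19, 19)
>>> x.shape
(3, 37)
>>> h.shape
(37, 3)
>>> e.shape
(37,)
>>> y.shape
(5, 5, 5)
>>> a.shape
(29, 5)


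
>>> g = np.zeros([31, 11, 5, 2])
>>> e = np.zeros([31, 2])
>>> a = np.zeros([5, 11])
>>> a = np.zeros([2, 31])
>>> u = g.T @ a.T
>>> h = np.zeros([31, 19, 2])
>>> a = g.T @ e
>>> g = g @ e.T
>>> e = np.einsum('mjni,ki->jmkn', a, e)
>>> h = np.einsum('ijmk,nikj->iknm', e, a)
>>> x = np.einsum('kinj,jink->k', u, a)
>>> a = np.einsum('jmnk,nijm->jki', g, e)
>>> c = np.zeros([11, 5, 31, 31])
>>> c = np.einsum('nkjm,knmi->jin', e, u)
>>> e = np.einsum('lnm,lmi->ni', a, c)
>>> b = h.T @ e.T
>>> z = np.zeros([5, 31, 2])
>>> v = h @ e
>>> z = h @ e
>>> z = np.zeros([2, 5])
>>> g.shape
(31, 11, 5, 31)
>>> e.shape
(31, 5)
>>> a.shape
(31, 31, 2)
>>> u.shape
(2, 5, 11, 2)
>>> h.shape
(5, 11, 2, 31)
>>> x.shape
(2,)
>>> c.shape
(31, 2, 5)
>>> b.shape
(31, 2, 11, 31)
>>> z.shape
(2, 5)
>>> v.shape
(5, 11, 2, 5)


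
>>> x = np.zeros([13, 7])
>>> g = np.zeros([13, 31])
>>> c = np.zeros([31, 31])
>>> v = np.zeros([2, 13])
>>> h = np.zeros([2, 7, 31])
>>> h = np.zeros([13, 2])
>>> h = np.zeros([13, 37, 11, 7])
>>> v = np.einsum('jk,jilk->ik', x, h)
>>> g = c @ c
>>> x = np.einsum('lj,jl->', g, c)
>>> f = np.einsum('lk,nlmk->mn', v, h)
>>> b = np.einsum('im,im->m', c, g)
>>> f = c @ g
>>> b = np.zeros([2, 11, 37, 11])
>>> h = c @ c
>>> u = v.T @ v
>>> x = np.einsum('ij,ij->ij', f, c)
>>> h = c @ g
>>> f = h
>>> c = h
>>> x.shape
(31, 31)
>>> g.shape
(31, 31)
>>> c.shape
(31, 31)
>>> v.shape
(37, 7)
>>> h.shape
(31, 31)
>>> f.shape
(31, 31)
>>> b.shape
(2, 11, 37, 11)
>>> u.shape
(7, 7)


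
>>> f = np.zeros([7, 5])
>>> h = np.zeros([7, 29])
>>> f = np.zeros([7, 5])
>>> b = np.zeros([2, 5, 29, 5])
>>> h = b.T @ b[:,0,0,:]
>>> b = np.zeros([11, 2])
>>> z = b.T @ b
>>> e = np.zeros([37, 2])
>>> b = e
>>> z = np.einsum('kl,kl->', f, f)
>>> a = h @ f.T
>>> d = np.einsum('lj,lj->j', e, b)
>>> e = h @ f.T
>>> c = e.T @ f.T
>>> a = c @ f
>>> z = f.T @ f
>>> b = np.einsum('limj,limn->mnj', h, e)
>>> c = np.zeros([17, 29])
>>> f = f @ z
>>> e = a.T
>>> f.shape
(7, 5)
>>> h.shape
(5, 29, 5, 5)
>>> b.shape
(5, 7, 5)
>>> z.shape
(5, 5)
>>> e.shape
(5, 29, 5, 7)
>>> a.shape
(7, 5, 29, 5)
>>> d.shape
(2,)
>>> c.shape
(17, 29)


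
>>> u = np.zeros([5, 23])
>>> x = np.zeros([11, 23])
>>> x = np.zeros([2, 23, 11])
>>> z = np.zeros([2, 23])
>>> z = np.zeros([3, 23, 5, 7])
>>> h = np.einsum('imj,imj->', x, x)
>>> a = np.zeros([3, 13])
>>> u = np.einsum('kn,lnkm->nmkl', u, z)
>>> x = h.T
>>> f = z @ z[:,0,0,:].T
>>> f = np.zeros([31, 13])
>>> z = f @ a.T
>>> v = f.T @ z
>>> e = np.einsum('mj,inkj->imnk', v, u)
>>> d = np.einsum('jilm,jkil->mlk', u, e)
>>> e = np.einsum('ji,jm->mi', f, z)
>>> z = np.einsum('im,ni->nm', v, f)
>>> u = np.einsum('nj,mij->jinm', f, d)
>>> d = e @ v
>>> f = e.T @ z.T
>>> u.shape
(13, 5, 31, 3)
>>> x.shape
()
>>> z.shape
(31, 3)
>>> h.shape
()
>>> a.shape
(3, 13)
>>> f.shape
(13, 31)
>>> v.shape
(13, 3)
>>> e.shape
(3, 13)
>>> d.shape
(3, 3)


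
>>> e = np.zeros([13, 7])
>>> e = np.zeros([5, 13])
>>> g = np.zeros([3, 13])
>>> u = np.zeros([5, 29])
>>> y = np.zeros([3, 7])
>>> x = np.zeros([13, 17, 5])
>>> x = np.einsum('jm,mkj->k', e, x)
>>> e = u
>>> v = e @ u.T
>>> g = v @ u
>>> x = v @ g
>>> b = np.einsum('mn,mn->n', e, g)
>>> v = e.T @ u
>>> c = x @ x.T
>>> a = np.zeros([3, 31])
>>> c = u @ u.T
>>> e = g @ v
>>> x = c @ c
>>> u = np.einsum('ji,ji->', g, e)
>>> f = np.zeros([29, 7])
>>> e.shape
(5, 29)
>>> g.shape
(5, 29)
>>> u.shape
()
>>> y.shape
(3, 7)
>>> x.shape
(5, 5)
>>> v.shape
(29, 29)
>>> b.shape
(29,)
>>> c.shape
(5, 5)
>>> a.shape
(3, 31)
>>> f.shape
(29, 7)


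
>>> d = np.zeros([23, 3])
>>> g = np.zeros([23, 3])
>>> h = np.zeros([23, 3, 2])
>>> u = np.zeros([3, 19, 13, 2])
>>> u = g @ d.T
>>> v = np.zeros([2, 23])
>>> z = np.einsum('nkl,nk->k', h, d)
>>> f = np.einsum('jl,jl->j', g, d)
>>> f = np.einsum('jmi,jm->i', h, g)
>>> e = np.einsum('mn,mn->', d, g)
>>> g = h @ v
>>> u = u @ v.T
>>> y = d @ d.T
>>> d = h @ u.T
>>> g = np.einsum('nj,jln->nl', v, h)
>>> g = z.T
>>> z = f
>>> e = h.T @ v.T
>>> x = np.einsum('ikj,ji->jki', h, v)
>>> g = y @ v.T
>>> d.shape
(23, 3, 23)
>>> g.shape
(23, 2)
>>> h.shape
(23, 3, 2)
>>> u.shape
(23, 2)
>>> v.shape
(2, 23)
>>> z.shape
(2,)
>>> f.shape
(2,)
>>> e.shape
(2, 3, 2)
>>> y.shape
(23, 23)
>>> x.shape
(2, 3, 23)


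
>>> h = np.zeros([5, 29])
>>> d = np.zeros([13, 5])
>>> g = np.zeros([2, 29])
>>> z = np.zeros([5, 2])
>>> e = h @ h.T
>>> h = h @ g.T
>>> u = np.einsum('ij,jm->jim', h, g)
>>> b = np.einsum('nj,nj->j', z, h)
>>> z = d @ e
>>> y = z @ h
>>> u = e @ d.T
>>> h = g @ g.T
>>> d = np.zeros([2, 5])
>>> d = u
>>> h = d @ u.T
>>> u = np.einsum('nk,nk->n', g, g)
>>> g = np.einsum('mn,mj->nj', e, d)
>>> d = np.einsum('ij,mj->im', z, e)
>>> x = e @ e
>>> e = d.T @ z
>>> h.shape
(5, 5)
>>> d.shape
(13, 5)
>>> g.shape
(5, 13)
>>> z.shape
(13, 5)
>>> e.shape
(5, 5)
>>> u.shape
(2,)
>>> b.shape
(2,)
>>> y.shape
(13, 2)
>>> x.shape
(5, 5)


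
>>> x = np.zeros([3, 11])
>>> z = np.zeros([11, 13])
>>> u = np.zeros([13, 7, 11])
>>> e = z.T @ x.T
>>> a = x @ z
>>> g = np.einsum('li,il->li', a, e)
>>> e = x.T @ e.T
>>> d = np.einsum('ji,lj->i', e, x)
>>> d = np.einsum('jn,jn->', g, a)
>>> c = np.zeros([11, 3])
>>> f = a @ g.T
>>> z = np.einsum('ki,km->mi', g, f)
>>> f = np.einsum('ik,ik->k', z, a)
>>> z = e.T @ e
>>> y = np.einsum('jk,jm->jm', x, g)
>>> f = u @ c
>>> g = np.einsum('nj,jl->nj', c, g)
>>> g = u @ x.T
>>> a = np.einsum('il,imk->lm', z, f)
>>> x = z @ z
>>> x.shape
(13, 13)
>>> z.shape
(13, 13)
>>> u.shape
(13, 7, 11)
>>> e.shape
(11, 13)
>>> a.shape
(13, 7)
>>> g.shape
(13, 7, 3)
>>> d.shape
()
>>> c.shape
(11, 3)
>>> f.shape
(13, 7, 3)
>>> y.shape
(3, 13)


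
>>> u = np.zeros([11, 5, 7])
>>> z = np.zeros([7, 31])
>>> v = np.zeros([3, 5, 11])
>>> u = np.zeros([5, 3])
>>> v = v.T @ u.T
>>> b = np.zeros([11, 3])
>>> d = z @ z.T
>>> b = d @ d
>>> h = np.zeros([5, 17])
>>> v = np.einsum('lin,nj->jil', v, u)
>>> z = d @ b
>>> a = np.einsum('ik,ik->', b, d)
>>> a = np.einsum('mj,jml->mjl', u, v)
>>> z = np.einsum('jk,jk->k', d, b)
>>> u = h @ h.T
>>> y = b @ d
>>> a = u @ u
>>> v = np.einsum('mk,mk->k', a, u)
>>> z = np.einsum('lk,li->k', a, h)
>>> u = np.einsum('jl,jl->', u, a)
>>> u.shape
()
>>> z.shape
(5,)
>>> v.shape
(5,)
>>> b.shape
(7, 7)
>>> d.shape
(7, 7)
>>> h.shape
(5, 17)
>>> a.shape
(5, 5)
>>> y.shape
(7, 7)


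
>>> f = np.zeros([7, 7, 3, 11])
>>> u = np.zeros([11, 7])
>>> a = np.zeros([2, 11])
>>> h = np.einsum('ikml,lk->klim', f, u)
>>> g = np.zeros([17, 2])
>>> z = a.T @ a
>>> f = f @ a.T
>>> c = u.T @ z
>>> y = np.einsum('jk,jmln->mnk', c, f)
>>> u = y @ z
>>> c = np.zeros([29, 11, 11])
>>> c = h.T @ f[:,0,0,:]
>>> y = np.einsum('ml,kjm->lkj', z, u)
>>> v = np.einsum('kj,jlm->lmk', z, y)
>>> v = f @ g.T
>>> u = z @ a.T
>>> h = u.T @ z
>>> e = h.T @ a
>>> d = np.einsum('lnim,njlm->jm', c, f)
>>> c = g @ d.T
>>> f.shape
(7, 7, 3, 2)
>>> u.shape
(11, 2)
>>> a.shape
(2, 11)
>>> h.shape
(2, 11)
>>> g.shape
(17, 2)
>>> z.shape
(11, 11)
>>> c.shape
(17, 7)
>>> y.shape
(11, 7, 2)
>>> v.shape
(7, 7, 3, 17)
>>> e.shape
(11, 11)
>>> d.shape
(7, 2)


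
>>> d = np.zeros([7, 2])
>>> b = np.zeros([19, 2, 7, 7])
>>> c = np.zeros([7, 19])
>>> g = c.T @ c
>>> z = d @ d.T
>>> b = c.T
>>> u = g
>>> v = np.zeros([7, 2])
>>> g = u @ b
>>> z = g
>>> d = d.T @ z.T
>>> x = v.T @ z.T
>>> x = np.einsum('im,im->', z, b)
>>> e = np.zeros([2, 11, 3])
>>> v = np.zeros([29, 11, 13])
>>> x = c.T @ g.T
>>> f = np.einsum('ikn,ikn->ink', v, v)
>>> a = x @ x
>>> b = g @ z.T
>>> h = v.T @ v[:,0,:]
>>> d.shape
(2, 19)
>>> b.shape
(19, 19)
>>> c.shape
(7, 19)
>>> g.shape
(19, 7)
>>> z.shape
(19, 7)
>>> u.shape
(19, 19)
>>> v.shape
(29, 11, 13)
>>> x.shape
(19, 19)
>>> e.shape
(2, 11, 3)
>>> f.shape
(29, 13, 11)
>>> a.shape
(19, 19)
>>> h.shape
(13, 11, 13)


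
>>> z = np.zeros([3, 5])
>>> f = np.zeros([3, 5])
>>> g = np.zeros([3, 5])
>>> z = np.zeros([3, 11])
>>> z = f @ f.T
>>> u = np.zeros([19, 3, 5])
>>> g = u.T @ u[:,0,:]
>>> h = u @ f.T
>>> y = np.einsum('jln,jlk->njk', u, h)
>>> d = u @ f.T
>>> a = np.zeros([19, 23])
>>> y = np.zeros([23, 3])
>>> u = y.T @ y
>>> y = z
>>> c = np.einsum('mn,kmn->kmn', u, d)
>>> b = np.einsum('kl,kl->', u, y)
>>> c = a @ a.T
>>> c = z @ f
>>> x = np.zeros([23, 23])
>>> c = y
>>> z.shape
(3, 3)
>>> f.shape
(3, 5)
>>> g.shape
(5, 3, 5)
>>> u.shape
(3, 3)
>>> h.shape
(19, 3, 3)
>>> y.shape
(3, 3)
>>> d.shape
(19, 3, 3)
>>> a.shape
(19, 23)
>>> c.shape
(3, 3)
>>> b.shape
()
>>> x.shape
(23, 23)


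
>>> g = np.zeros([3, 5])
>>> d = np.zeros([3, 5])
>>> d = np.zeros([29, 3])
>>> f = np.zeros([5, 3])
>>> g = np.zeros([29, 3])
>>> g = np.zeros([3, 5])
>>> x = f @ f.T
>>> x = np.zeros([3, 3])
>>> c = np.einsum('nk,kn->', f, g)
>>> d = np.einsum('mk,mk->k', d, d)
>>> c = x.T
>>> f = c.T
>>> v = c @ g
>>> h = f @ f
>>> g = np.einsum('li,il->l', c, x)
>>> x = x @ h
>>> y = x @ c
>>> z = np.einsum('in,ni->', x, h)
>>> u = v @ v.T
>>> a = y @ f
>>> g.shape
(3,)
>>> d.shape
(3,)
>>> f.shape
(3, 3)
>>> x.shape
(3, 3)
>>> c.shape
(3, 3)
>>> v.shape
(3, 5)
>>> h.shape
(3, 3)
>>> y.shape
(3, 3)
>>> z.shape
()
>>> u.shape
(3, 3)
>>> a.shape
(3, 3)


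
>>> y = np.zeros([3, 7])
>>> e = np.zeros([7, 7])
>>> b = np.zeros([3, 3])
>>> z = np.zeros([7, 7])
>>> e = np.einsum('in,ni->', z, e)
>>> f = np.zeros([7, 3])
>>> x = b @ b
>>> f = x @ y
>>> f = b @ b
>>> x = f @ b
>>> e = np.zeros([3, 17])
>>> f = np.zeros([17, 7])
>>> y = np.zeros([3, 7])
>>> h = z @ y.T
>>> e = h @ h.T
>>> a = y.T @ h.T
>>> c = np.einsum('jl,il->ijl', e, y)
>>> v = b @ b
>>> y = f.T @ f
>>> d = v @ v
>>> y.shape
(7, 7)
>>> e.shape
(7, 7)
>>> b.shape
(3, 3)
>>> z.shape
(7, 7)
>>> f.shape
(17, 7)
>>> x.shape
(3, 3)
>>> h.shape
(7, 3)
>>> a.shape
(7, 7)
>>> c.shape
(3, 7, 7)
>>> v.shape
(3, 3)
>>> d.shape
(3, 3)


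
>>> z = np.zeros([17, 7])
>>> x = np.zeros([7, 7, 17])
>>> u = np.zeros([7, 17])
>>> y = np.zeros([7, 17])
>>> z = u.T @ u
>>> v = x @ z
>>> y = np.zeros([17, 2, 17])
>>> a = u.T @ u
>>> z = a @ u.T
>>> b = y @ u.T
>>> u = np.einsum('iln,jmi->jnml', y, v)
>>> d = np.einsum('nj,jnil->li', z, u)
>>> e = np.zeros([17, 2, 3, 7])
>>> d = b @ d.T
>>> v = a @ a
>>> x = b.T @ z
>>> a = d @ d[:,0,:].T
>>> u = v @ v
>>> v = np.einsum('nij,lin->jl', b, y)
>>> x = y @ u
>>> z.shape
(17, 7)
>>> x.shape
(17, 2, 17)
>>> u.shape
(17, 17)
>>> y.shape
(17, 2, 17)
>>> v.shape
(7, 17)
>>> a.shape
(17, 2, 17)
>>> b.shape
(17, 2, 7)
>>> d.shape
(17, 2, 2)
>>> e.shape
(17, 2, 3, 7)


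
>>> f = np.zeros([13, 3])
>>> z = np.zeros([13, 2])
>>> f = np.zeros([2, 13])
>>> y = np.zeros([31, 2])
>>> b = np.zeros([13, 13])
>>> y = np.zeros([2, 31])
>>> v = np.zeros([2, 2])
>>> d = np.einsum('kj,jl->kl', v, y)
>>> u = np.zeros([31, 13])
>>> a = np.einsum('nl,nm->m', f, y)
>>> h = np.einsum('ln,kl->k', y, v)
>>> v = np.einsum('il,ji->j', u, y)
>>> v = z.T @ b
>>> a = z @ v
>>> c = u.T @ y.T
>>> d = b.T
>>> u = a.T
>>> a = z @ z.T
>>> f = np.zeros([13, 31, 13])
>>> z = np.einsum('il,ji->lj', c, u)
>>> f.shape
(13, 31, 13)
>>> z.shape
(2, 13)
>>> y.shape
(2, 31)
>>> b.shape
(13, 13)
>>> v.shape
(2, 13)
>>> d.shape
(13, 13)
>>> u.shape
(13, 13)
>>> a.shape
(13, 13)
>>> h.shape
(2,)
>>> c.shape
(13, 2)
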